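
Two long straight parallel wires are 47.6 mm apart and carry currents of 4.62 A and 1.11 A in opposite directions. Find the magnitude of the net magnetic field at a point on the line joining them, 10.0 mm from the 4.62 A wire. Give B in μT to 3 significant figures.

Each long wire gives B = μ₀I/(2πd). Distances are d₁ = 0.01 m and d₂ = 0.0376 m.
B₁ = 9.24×10⁻⁵ T, B₂ = 5.90×10⁻⁶ T.
Between antiparallel currents both contributions point the same way, so they add. B = B₁ + B₂ = 9.24×10⁻⁵ + 5.90×10⁻⁶ = 9.83×10⁻⁵ T.

B ≈ 98.3 μT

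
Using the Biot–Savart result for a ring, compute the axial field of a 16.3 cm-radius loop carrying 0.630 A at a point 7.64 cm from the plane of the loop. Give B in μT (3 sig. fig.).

B ≈ 1.80 μT

On the axis of a circular loop, B = μ₀IR² / [2(R²+z²)^(3/2)].
R² + z² = (0.163)² + (0.0764)² = 0.03241 m², and (R²+z²)^(3/2) = 5.83×10⁻³ m³.
B = (4π×10⁻⁷ × 0.630 × 0.02657) / (2 × 5.83×10⁻³) = 1.80×10⁻⁶ T.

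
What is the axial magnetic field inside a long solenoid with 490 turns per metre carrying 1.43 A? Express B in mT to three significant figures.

Inside a long solenoid, B = μ₀nI with n = 490 turns/m.
B = 4π×10⁻⁷ × 490 × 1.43 = 8.81×10⁻⁴ T.

B ≈ 0.881 mT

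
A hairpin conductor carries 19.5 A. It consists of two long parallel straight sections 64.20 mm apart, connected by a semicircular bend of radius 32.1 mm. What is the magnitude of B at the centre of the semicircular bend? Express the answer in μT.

B ≈ 312 μT

The semicircular arc contributes B_arc = μ₀I·π/(4πR) = μ₀I/(4R) = 1.91×10⁻⁴ T.
Each semi-infinite lead is at perpendicular distance R = 0.0321 m from the centre, with the perpendicular foot at its near end, so it contributes μ₀I/(4πR); both point the same way, together 1.21×10⁻⁴ T.
Arc and leads all point the same direction: B = 1.91×10⁻⁴ + 1.21×10⁻⁴ = 3.12×10⁻⁴ T.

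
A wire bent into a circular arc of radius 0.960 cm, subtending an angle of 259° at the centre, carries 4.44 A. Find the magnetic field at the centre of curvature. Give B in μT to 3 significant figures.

B ≈ 209 μT

The Biot–Savart field of a circular arc at its centre is B = μ₀Iφ/(4πR), with φ = 4.52 rad.
B = (4π×10⁻⁷ × 4.44 × 4.52) / (4π × 0.0096) = 2.09×10⁻⁴ T.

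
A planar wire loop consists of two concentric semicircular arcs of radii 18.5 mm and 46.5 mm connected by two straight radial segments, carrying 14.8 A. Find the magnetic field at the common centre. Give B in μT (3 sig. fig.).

The radial connectors point toward the centre, so dl × r̂ = 0 and they contribute nothing.
Each semicircle gives μ₀I/(4R): inner arc 2.51×10⁻⁴ T, outer arc 1.00×10⁻⁴ T.
The two arcs carry current in opposite angular senses, so their fields oppose: B = |2.51×10⁻⁴ − 1.00×10⁻⁴| = 1.51×10⁻⁴ T.

B ≈ 151 μT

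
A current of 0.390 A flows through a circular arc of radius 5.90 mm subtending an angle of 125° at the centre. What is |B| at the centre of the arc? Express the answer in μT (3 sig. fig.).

B ≈ 14.4 μT

The Biot–Savart field of a circular arc at its centre is B = μ₀Iφ/(4πR), with φ = 2.182 rad.
B = (4π×10⁻⁷ × 0.390 × 2.182) / (4π × 0.0059) = 1.44×10⁻⁵ T.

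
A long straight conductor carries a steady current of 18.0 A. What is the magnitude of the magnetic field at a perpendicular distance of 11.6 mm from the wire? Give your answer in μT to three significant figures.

For an infinitely long straight wire, B = μ₀I/(2πd).
B = (4π×10⁻⁷ × 18.0) / (2π × 0.0116) = 3.10×10⁻⁴ T.

B ≈ 310 μT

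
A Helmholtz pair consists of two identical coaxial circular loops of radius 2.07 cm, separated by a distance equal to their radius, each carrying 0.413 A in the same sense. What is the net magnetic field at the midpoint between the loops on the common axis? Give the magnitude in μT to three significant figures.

B ≈ 17.9 μT

Each loop contributes B = μ₀IR²/[2(R²+z²)^(3/2)] on the axis, with z measured from that loop.
Loop 1 (z = 0.01035 m): B₁ = 8.97×10⁻⁶ T. Loop 2 (z = 0.01035 m): B₂ = 8.97×10⁻⁶ T.
The fields add: B = B₁ + B₂ = 1.79×10⁻⁵ T.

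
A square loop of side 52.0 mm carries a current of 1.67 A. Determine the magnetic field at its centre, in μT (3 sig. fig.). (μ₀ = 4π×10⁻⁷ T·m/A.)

B ≈ 36.3 μT

Each side is a finite straight segment at perpendicular distance d = a/(2 tan(π/4)) = 0.026 m from the centre, with end-angles ±π/4.
One side contributes B₁ = (μ₀I/4πd)·2 sin(π/4) = 9.08×10⁻⁶ T.
All 4 sides add in the same direction: B = 4 × 9.08×10⁻⁶ = 3.63×10⁻⁵ T.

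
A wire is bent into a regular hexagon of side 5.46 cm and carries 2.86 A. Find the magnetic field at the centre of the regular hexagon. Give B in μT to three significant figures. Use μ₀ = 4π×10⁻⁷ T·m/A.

B ≈ 36.3 μT

Each side is a finite straight segment at perpendicular distance d = a/(2 tan(π/6)) = 0.04728 m from the centre, with end-angles ±π/6.
One side contributes B₁ = (μ₀I/4πd)·2 sin(π/6) = 6.05×10⁻⁶ T.
All 6 sides add in the same direction: B = 6 × 6.05×10⁻⁶ = 3.63×10⁻⁵ T.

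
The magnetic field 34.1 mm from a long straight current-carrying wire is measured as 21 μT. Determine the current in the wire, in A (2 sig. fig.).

I ≈ 3.6 A

For a long straight wire B = μ₀I/(2πd), so I = 2πdB/μ₀.
I = 2π × 0.0341 × 2.10×10⁻⁵ / (4π×10⁻⁷) = 3.58 A.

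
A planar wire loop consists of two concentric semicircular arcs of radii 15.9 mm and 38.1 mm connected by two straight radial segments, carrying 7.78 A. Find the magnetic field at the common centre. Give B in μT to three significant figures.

The radial connectors point toward the centre, so dl × r̂ = 0 and they contribute nothing.
Each semicircle gives μ₀I/(4R): inner arc 1.54×10⁻⁴ T, outer arc 6.42×10⁻⁵ T.
The two arcs carry current in opposite angular senses, so their fields oppose: B = |1.54×10⁻⁴ − 6.42×10⁻⁵| = 8.96×10⁻⁵ T.

B ≈ 89.6 μT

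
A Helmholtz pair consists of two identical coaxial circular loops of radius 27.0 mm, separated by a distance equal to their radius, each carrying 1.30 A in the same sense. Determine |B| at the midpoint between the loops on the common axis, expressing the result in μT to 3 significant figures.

B ≈ 43.3 μT

Each loop contributes B = μ₀IR²/[2(R²+z²)^(3/2)] on the axis, with z measured from that loop.
Loop 1 (z = 0.0135 m): B₁ = 2.16×10⁻⁵ T. Loop 2 (z = 0.0135 m): B₂ = 2.16×10⁻⁵ T.
The fields add: B = B₁ + B₂ = 4.33×10⁻⁵ T.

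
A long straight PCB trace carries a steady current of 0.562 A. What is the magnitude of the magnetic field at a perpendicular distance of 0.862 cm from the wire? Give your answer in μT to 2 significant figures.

B ≈ 13 μT

For an infinitely long straight wire, B = μ₀I/(2πd).
B = (4π×10⁻⁷ × 0.562) / (2π × 0.00862) = 1.30×10⁻⁵ T.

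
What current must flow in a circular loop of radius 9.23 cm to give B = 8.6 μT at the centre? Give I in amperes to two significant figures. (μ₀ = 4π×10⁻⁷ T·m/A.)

At the centre of a circular loop B = μ₀I/(2R), so I = 2RB/μ₀.
With R = 0.0923 m, I = 2 × 0.0923 × 8.60×10⁻⁶ / (4π×10⁻⁷) = 1.26 A.

I ≈ 1.3 A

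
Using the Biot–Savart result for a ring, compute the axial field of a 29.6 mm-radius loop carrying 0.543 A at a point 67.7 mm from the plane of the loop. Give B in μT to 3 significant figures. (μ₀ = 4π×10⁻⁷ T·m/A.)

On the axis of a circular loop, B = μ₀IR² / [2(R²+z²)^(3/2)].
R² + z² = (0.0296)² + (0.0677)² = 0.005459 m², and (R²+z²)^(3/2) = 4.03×10⁻⁴ m³.
B = (4π×10⁻⁷ × 0.543 × 0.0008762) / (2 × 4.03×10⁻⁴) = 7.41×10⁻⁷ T.

B ≈ 0.741 μT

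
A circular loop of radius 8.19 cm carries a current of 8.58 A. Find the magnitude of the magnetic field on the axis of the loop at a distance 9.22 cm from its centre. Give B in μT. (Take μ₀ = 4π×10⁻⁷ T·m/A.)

B ≈ 19.3 μT

On the axis of a circular loop, B = μ₀IR² / [2(R²+z²)^(3/2)].
R² + z² = (0.0819)² + (0.0922)² = 0.01521 m², and (R²+z²)^(3/2) = 1.88×10⁻³ m³.
B = (4π×10⁻⁷ × 8.58 × 0.006708) / (2 × 1.88×10⁻³) = 1.93×10⁻⁵ T.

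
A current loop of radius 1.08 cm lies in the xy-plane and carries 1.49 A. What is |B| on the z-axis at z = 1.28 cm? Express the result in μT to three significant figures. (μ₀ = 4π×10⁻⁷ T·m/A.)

B ≈ 23.2 μT

On the axis of a circular loop, B = μ₀IR² / [2(R²+z²)^(3/2)].
R² + z² = (0.0108)² + (0.0128)² = 0.0002805 m², and (R²+z²)^(3/2) = 4.70×10⁻⁶ m³.
B = (4π×10⁻⁷ × 1.49 × 0.0001166) / (2 × 4.70×10⁻⁶) = 2.32×10⁻⁵ T.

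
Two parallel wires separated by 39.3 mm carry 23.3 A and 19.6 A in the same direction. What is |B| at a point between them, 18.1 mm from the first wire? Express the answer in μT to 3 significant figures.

Each long wire gives B = μ₀I/(2πd). Distances are d₁ = 0.0181 m and d₂ = 0.0212 m.
B₁ = 2.57×10⁻⁴ T, B₂ = 1.85×10⁻⁴ T.
Between parallel currents the two contributions point in opposite directions, so they subtract. B = |B₁ − B₂| = |2.57×10⁻⁴ − 1.85×10⁻⁴| = 7.26×10⁻⁵ T.

B ≈ 72.6 μT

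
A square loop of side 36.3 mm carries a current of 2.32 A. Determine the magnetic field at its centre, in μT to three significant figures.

B ≈ 72.3 μT

Each side is a finite straight segment at perpendicular distance d = a/(2 tan(π/4)) = 0.01815 m from the centre, with end-angles ±π/4.
One side contributes B₁ = (μ₀I/4πd)·2 sin(π/4) = 1.81×10⁻⁵ T.
All 4 sides add in the same direction: B = 4 × 1.81×10⁻⁵ = 7.23×10⁻⁵ T.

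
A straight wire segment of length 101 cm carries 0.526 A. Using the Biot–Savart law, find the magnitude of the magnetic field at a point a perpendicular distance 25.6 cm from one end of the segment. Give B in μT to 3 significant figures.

For a finite straight segment, B = (μ₀I/4πd)(sinθ₁ + sinθ₂), where θ₁, θ₂ are the angles from the perpendicular to each end.
The perpendicular foot is at one end, so the two end-offsets along the wire are 0 and L = 1.01 m.
sinθ₁ = 0/√(0²+0.256²) = 0.0000; sinθ₂ = 1.01/√(1.01²+0.256²) = 0.9693.
B = (4π×10⁻⁷ × 0.526) / (4π × 0.256) × (0.0000 + 0.9693) = 1.99×10⁻⁷ T.

B ≈ 0.199 μT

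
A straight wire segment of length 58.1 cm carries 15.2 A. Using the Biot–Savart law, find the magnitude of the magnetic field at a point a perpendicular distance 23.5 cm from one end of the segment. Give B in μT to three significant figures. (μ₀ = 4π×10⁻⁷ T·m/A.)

B ≈ 6.00 μT

For a finite straight segment, B = (μ₀I/4πd)(sinθ₁ + sinθ₂), where θ₁, θ₂ are the angles from the perpendicular to each end.
The perpendicular foot is at one end, so the two end-offsets along the wire are 0 and L = 0.581 m.
sinθ₁ = 0/√(0²+0.235²) = 0.0000; sinθ₂ = 0.581/√(0.581²+0.235²) = 0.9270.
B = (4π×10⁻⁷ × 15.2) / (4π × 0.235) × (0.0000 + 0.9270) = 6.00×10⁻⁶ T.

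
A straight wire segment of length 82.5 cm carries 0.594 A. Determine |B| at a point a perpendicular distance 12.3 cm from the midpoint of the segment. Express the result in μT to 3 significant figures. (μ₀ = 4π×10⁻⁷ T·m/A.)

B ≈ 0.926 μT

For a finite straight segment, B = (μ₀I/4πd)(sinθ₁ + sinθ₂), where θ₁, θ₂ are the angles from the perpendicular to each end.
The perpendicular from the point meets the wire at its midpoint, so each end is L/2 = 0.4125 m away along the wire.
sinθ₁ = 0.4125/√(0.4125²+0.123²) = 0.9583; sinθ₂ = 0.4125/√(0.4125²+0.123²) = 0.9583.
B = (4π×10⁻⁷ × 0.594) / (4π × 0.123) × (0.9583 + 0.9583) = 9.26×10⁻⁷ T.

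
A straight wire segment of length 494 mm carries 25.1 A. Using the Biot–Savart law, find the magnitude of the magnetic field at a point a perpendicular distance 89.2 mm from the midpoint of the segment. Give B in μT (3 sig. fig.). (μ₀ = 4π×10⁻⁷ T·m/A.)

For a finite straight segment, B = (μ₀I/4πd)(sinθ₁ + sinθ₂), where θ₁, θ₂ are the angles from the perpendicular to each end.
The perpendicular from the point meets the wire at its midpoint, so each end is L/2 = 0.247 m away along the wire.
sinθ₁ = 0.247/√(0.247²+0.0892²) = 0.9405; sinθ₂ = 0.247/√(0.247²+0.0892²) = 0.9405.
B = (4π×10⁻⁷ × 25.1) / (4π × 0.0892) × (0.9405 + 0.9405) = 5.29×10⁻⁵ T.

B ≈ 52.9 μT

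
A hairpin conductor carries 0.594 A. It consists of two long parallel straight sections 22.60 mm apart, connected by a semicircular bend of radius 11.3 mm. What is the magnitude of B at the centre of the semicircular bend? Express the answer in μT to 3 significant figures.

The semicircular arc contributes B_arc = μ₀I·π/(4πR) = μ₀I/(4R) = 1.65×10⁻⁵ T.
Each semi-infinite lead is at perpendicular distance R = 0.0113 m from the centre, with the perpendicular foot at its near end, so it contributes μ₀I/(4πR); both point the same way, together 1.05×10⁻⁵ T.
Arc and leads all point the same direction: B = 1.65×10⁻⁵ + 1.05×10⁻⁵ = 2.70×10⁻⁵ T.

B ≈ 27.0 μT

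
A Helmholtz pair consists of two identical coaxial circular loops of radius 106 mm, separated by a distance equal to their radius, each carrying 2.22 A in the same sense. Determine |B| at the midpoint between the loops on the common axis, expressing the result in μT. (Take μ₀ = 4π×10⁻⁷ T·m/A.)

Each loop contributes B = μ₀IR²/[2(R²+z²)^(3/2)] on the axis, with z measured from that loop.
Loop 1 (z = 0.053 m): B₁ = 9.42×10⁻⁶ T. Loop 2 (z = 0.053 m): B₂ = 9.42×10⁻⁶ T.
The fields add: B = B₁ + B₂ = 1.88×10⁻⁵ T.

B ≈ 18.8 μT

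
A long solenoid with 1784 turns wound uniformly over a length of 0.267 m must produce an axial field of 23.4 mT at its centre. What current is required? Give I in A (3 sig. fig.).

Inside a long solenoid B = μ₀nI with n = 6682 m⁻¹, so I = B/(μ₀n).
I = 2.34×10⁻² / (4π×10⁻⁷ × 6682) = 2.79 A.

I ≈ 2.79 A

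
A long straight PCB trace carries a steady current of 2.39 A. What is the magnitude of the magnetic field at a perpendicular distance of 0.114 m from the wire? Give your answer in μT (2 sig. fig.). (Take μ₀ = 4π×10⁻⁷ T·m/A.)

For an infinitely long straight wire, B = μ₀I/(2πd).
B = (4π×10⁻⁷ × 2.39) / (2π × 0.114) = 4.19×10⁻⁶ T.

B ≈ 4.2 μT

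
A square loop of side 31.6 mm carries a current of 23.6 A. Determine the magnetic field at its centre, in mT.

B ≈ 0.845 mT

Each side is a finite straight segment at perpendicular distance d = a/(2 tan(π/4)) = 0.0158 m from the centre, with end-angles ±π/4.
One side contributes B₁ = (μ₀I/4πd)·2 sin(π/4) = 2.11×10⁻⁴ T.
All 4 sides add in the same direction: B = 4 × 2.11×10⁻⁴ = 8.45×10⁻⁴ T.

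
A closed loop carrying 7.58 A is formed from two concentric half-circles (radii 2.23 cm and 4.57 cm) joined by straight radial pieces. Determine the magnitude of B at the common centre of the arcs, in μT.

The radial connectors point toward the centre, so dl × r̂ = 0 and they contribute nothing.
Each semicircle gives μ₀I/(4R): inner arc 1.07×10⁻⁴ T, outer arc 5.21×10⁻⁵ T.
The two arcs carry current in opposite angular senses, so their fields oppose: B = |1.07×10⁻⁴ − 5.21×10⁻⁵| = 5.47×10⁻⁵ T.

B ≈ 54.7 μT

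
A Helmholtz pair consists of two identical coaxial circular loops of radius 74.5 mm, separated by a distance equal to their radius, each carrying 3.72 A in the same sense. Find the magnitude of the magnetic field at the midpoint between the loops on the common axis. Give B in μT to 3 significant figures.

B ≈ 44.9 μT

Each loop contributes B = μ₀IR²/[2(R²+z²)^(3/2)] on the axis, with z measured from that loop.
Loop 1 (z = 0.03725 m): B₁ = 2.24×10⁻⁵ T. Loop 2 (z = 0.03725 m): B₂ = 2.24×10⁻⁵ T.
The fields add: B = B₁ + B₂ = 4.49×10⁻⁵ T.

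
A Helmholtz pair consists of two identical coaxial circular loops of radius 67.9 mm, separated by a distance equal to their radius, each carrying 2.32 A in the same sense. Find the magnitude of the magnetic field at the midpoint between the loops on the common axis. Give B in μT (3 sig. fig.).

B ≈ 30.7 μT

Each loop contributes B = μ₀IR²/[2(R²+z²)^(3/2)] on the axis, with z measured from that loop.
Loop 1 (z = 0.03395 m): B₁ = 1.54×10⁻⁵ T. Loop 2 (z = 0.03395 m): B₂ = 1.54×10⁻⁵ T.
The fields add: B = B₁ + B₂ = 3.07×10⁻⁵ T.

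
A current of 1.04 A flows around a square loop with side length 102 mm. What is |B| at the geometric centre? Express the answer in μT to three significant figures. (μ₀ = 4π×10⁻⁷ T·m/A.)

B ≈ 11.5 μT

Each side is a finite straight segment at perpendicular distance d = a/(2 tan(π/4)) = 0.051 m from the centre, with end-angles ±π/4.
One side contributes B₁ = (μ₀I/4πd)·2 sin(π/4) = 2.88×10⁻⁶ T.
All 4 sides add in the same direction: B = 4 × 2.88×10⁻⁶ = 1.15×10⁻⁵ T.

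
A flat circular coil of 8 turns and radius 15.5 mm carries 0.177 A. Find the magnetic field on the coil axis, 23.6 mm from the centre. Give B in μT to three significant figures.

For an N-turn flat coil, B = Nμ₀IR²/[2(R²+z²)^(3/2)] with R = 0.0155 m, z = 0.0236 m.
B = 8 × 1.19×10⁻⁶ T = 9.50×10⁻⁶ T.

B ≈ 9.50 μT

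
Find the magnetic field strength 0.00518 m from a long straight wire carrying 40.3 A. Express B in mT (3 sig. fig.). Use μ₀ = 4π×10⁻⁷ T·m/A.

B ≈ 1.56 mT

For an infinitely long straight wire, B = μ₀I/(2πd).
B = (4π×10⁻⁷ × 40.3) / (2π × 0.00518) = 1.56×10⁻³ T.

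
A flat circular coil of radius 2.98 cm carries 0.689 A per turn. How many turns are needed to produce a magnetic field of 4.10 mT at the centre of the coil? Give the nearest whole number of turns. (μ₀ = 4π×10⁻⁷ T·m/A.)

N = 282

For an N-turn coil, B = Nμ₀I/(2R). A single turn gives B₁ = 1.45×10⁻⁵ T with R = 0.0298 m.
N = B/B₁ = 4.10×10⁻³ / 1.45×10⁻⁵ = 282.23.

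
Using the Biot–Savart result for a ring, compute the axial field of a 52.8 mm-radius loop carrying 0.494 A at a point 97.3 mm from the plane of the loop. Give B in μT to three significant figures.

B ≈ 0.638 μT

On the axis of a circular loop, B = μ₀IR² / [2(R²+z²)^(3/2)].
R² + z² = (0.0528)² + (0.0973)² = 0.01226 m², and (R²+z²)^(3/2) = 1.36×10⁻³ m³.
B = (4π×10⁻⁷ × 0.494 × 0.002788) / (2 × 1.36×10⁻³) = 6.38×10⁻⁷ T.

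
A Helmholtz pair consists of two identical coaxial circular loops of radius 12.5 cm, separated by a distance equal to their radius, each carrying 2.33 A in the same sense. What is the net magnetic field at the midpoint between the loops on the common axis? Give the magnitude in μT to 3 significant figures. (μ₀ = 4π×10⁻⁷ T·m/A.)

B ≈ 16.8 μT

Each loop contributes B = μ₀IR²/[2(R²+z²)^(3/2)] on the axis, with z measured from that loop.
Loop 1 (z = 0.0625 m): B₁ = 8.38×10⁻⁶ T. Loop 2 (z = 0.0625 m): B₂ = 8.38×10⁻⁶ T.
The fields add: B = B₁ + B₂ = 1.68×10⁻⁵ T.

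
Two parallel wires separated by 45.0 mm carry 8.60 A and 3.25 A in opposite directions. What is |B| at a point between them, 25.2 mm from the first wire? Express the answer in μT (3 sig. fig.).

Each long wire gives B = μ₀I/(2πd). Distances are d₁ = 0.0252 m and d₂ = 0.0198 m.
B₁ = 6.83×10⁻⁵ T, B₂ = 3.28×10⁻⁵ T.
Between antiparallel currents both contributions point the same way, so they add. B = B₁ + B₂ = 6.83×10⁻⁵ + 3.28×10⁻⁵ = 1.01×10⁻⁴ T.

B ≈ 101 μT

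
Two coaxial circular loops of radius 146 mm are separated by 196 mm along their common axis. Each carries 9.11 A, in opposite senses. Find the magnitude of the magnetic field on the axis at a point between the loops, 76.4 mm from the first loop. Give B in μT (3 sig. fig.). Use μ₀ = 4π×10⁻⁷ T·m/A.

B ≈ 9.12 μT

Each loop contributes B = μ₀IR²/[2(R²+z²)^(3/2)] on the axis, with z measured from that loop.
Loop 1 (z = 0.0764 m): B₁ = 2.73×10⁻⁵ T. Loop 2 (z = 0.1196 m): B₂ = 1.81×10⁻⁵ T.
The fields oppose: B = |B₁ − B₂| = 9.12×10⁻⁶ T.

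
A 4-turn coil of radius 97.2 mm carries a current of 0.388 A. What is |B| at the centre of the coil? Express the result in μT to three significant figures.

B ≈ 10.0 μT

For an N-turn flat coil, B = Nμ₀I/(2R) with R = 0.0972 m.
B = 4 × 2.51×10⁻⁶ T = 1.00×10⁻⁵ T.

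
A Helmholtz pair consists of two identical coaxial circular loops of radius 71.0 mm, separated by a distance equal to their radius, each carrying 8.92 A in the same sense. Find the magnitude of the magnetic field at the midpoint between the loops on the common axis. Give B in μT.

Each loop contributes B = μ₀IR²/[2(R²+z²)^(3/2)] on the axis, with z measured from that loop.
Loop 1 (z = 0.0355 m): B₁ = 5.65×10⁻⁵ T. Loop 2 (z = 0.0355 m): B₂ = 5.65×10⁻⁵ T.
The fields add: B = B₁ + B₂ = 1.13×10⁻⁴ T.

B ≈ 113 μT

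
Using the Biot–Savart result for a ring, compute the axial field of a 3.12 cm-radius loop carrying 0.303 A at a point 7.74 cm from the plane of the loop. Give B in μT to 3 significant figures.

On the axis of a circular loop, B = μ₀IR² / [2(R²+z²)^(3/2)].
R² + z² = (0.0312)² + (0.0774)² = 0.006964 m², and (R²+z²)^(3/2) = 5.81×10⁻⁴ m³.
B = (4π×10⁻⁷ × 0.303 × 0.0009734) / (2 × 5.81×10⁻⁴) = 3.19×10⁻⁷ T.

B ≈ 0.319 μT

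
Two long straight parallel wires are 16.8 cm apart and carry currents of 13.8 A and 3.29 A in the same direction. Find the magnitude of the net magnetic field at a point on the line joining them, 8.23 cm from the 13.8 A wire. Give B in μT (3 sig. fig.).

Each long wire gives B = μ₀I/(2πd). Distances are d₁ = 0.0823 m and d₂ = 0.0857 m.
B₁ = 3.35×10⁻⁵ T, B₂ = 7.68×10⁻⁶ T.
Between parallel currents the two contributions point in opposite directions, so they subtract. B = |B₁ − B₂| = |3.35×10⁻⁵ − 7.68×10⁻⁶| = 2.59×10⁻⁵ T.

B ≈ 25.9 μT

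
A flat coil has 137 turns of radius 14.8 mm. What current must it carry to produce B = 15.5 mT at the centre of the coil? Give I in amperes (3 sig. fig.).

I ≈ 2.66 A

For an N-turn coil, B = Nμ₀I/(2R) with R = 0.0148 m, so I = 2RB/(Nμ₀) = 2 × 0.0148 × 1.55×10⁻² / (137 × 4π×10⁻⁷) = 2.66 A.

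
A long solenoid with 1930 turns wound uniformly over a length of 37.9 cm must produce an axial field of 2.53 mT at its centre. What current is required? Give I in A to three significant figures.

I ≈ 0.395 A

Inside a long solenoid B = μ₀nI with n = 5092 m⁻¹, so I = B/(μ₀n).
I = 2.53×10⁻³ / (4π×10⁻⁷ × 5092) = 0.395 A.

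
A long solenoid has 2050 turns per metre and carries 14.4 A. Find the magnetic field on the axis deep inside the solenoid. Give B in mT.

Inside a long solenoid, B = μ₀nI with n = 2050 turns/m.
B = 4π×10⁻⁷ × 2050 × 14.4 = 3.71×10⁻² T.

B ≈ 37.1 mT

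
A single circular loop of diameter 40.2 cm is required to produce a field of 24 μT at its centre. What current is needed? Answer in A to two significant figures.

I ≈ 7.7 A

At the centre of a circular loop B = μ₀I/(2R), so I = 2RB/μ₀.
With R = 0.201 m, I = 2 × 0.201 × 2.40×10⁻⁵ / (4π×10⁻⁷) = 7.68 A.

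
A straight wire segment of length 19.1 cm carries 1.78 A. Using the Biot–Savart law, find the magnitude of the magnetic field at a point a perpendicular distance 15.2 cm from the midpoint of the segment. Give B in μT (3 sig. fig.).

For a finite straight segment, B = (μ₀I/4πd)(sinθ₁ + sinθ₂), where θ₁, θ₂ are the angles from the perpendicular to each end.
The perpendicular from the point meets the wire at its midpoint, so each end is L/2 = 0.0955 m away along the wire.
sinθ₁ = 0.0955/√(0.0955²+0.152²) = 0.5320; sinθ₂ = 0.0955/√(0.0955²+0.152²) = 0.5320.
B = (4π×10⁻⁷ × 1.78) / (4π × 0.152) × (0.5320 + 0.5320) = 1.25×10⁻⁶ T.

B ≈ 1.25 μT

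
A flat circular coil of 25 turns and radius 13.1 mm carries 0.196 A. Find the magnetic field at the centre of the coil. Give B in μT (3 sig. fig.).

For an N-turn flat coil, B = Nμ₀I/(2R) with R = 0.0131 m.
B = 25 × 9.40×10⁻⁶ T = 2.35×10⁻⁴ T.

B ≈ 235 μT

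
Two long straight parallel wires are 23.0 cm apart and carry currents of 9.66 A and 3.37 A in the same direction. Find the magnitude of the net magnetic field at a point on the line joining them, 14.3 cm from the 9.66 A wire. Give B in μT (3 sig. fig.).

B ≈ 5.76 μT

Each long wire gives B = μ₀I/(2πd). Distances are d₁ = 0.143 m and d₂ = 0.087 m.
B₁ = 1.35×10⁻⁵ T, B₂ = 7.75×10⁻⁶ T.
Between parallel currents the two contributions point in opposite directions, so they subtract. B = |B₁ − B₂| = |1.35×10⁻⁵ − 7.75×10⁻⁶| = 5.76×10⁻⁶ T.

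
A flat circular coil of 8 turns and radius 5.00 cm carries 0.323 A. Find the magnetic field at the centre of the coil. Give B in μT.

B ≈ 32.5 μT

For an N-turn flat coil, B = Nμ₀I/(2R) with R = 0.05 m.
B = 8 × 4.06×10⁻⁶ T = 3.25×10⁻⁵ T.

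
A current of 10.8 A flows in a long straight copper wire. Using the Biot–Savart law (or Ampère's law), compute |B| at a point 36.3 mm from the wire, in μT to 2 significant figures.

B ≈ 60 μT

For an infinitely long straight wire, B = μ₀I/(2πd).
B = (4π×10⁻⁷ × 10.8) / (2π × 0.0363) = 5.95×10⁻⁵ T.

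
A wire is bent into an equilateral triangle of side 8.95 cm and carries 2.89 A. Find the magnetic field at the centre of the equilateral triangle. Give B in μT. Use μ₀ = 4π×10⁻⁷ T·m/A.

Each side is a finite straight segment at perpendicular distance d = a/(2 tan(π/3)) = 0.02584 m from the centre, with end-angles ±π/3.
One side contributes B₁ = (μ₀I/4πd)·2 sin(π/3) = 1.94×10⁻⁵ T.
All 3 sides add in the same direction: B = 3 × 1.94×10⁻⁵ = 5.81×10⁻⁵ T.

B ≈ 58.1 μT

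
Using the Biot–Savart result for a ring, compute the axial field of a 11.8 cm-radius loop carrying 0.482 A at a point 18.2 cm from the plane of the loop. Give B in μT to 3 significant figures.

On the axis of a circular loop, B = μ₀IR² / [2(R²+z²)^(3/2)].
R² + z² = (0.118)² + (0.182)² = 0.04705 m², and (R²+z²)^(3/2) = 1.02×10⁻² m³.
B = (4π×10⁻⁷ × 0.482 × 0.01392) / (2 × 1.02×10⁻²) = 4.13×10⁻⁷ T.

B ≈ 0.413 μT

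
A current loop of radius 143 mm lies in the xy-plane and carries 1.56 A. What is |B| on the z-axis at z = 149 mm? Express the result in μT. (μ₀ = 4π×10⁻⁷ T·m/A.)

On the axis of a circular loop, B = μ₀IR² / [2(R²+z²)^(3/2)].
R² + z² = (0.143)² + (0.149)² = 0.04265 m², and (R²+z²)^(3/2) = 8.81×10⁻³ m³.
B = (4π×10⁻⁷ × 1.56 × 0.02045) / (2 × 8.81×10⁻³) = 2.28×10⁻⁶ T.

B ≈ 2.28 μT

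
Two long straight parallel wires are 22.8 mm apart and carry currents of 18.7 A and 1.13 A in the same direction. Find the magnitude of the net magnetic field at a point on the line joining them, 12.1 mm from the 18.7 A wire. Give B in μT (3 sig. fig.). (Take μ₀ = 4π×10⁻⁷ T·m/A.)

Each long wire gives B = μ₀I/(2πd). Distances are d₁ = 0.0121 m and d₂ = 0.0107 m.
B₁ = 3.09×10⁻⁴ T, B₂ = 2.11×10⁻⁵ T.
Between parallel currents the two contributions point in opposite directions, so they subtract. B = |B₁ − B₂| = |3.09×10⁻⁴ − 2.11×10⁻⁵| = 2.88×10⁻⁴ T.

B ≈ 288 μT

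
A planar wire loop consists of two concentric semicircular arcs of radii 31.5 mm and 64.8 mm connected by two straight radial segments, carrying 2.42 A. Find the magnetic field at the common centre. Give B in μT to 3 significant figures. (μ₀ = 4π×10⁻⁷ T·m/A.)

B ≈ 12.4 μT

The radial connectors point toward the centre, so dl × r̂ = 0 and they contribute nothing.
Each semicircle gives μ₀I/(4R): inner arc 2.41×10⁻⁵ T, outer arc 1.17×10⁻⁵ T.
The two arcs carry current in opposite angular senses, so their fields oppose: B = |2.41×10⁻⁵ − 1.17×10⁻⁵| = 1.24×10⁻⁵ T.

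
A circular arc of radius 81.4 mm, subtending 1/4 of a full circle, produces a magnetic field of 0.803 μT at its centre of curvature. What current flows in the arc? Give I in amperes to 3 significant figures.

For a circular arc, B = μ₀Iφ/(4πR) with φ in radians; here φ = 1.571 rad.
So I = 4πRB/(μ₀φ) = 4π × 0.0814 × 8.03×10⁻⁷ / (4π×10⁻⁷ × 1.571) = 0.416 A.

I ≈ 0.416 A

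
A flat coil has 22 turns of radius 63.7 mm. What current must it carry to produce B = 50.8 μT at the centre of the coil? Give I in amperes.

For an N-turn coil, B = Nμ₀I/(2R) with R = 0.0637 m, so I = 2RB/(Nμ₀) = 2 × 0.0637 × 5.08×10⁻⁵ / (22 × 4π×10⁻⁷) = 0.234 A.

I ≈ 0.234 A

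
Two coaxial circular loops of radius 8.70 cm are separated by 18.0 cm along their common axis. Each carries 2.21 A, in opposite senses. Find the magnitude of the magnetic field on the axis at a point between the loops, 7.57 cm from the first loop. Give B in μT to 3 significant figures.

Each loop contributes B = μ₀IR²/[2(R²+z²)^(3/2)] on the axis, with z measured from that loop.
Loop 1 (z = 0.0757 m): B₁ = 6.85×10⁻⁶ T. Loop 2 (z = 0.1043 m): B₂ = 4.19×10⁻⁶ T.
The fields oppose: B = |B₁ − B₂| = 2.66×10⁻⁶ T.

B ≈ 2.66 μT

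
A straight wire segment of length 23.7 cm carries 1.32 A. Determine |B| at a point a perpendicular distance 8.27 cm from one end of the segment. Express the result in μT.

For a finite straight segment, B = (μ₀I/4πd)(sinθ₁ + sinθ₂), where θ₁, θ₂ are the angles from the perpendicular to each end.
The perpendicular foot is at one end, so the two end-offsets along the wire are 0 and L = 0.237 m.
sinθ₁ = 0/√(0²+0.0827²) = 0.0000; sinθ₂ = 0.237/√(0.237²+0.0827²) = 0.9442.
B = (4π×10⁻⁷ × 1.32) / (4π × 0.0827) × (0.0000 + 0.9442) = 1.51×10⁻⁶ T.

B ≈ 1.51 μT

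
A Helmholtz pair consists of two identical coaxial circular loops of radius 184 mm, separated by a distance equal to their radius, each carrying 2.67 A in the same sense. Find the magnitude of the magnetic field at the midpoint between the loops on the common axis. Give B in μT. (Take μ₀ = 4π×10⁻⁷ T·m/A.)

Each loop contributes B = μ₀IR²/[2(R²+z²)^(3/2)] on the axis, with z measured from that loop.
Loop 1 (z = 0.092 m): B₁ = 6.52×10⁻⁶ T. Loop 2 (z = 0.092 m): B₂ = 6.52×10⁻⁶ T.
The fields add: B = B₁ + B₂ = 1.30×10⁻⁵ T.

B ≈ 13.0 μT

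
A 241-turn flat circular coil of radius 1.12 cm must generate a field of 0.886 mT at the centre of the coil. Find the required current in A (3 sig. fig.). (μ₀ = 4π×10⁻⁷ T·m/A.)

I ≈ 0.0655 A

For an N-turn coil, B = Nμ₀I/(2R) with R = 0.0112 m, so I = 2RB/(Nμ₀) = 2 × 0.0112 × 8.86×10⁻⁴ / (241 × 4π×10⁻⁷) = 6.55×10⁻² A.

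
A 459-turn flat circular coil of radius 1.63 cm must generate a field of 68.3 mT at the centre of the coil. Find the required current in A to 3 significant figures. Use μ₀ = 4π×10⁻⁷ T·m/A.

I ≈ 3.86 A

For an N-turn coil, B = Nμ₀I/(2R) with R = 0.0163 m, so I = 2RB/(Nμ₀) = 2 × 0.0163 × 6.83×10⁻² / (459 × 4π×10⁻⁷) = 3.86 A.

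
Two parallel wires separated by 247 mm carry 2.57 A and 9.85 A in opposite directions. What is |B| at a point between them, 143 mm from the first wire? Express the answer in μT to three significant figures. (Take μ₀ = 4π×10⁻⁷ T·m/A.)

B ≈ 22.5 μT

Each long wire gives B = μ₀I/(2πd). Distances are d₁ = 0.143 m and d₂ = 0.104 m.
B₁ = 3.59×10⁻⁶ T, B₂ = 1.89×10⁻⁵ T.
Between antiparallel currents both contributions point the same way, so they add. B = B₁ + B₂ = 3.59×10⁻⁶ + 1.89×10⁻⁵ = 2.25×10⁻⁵ T.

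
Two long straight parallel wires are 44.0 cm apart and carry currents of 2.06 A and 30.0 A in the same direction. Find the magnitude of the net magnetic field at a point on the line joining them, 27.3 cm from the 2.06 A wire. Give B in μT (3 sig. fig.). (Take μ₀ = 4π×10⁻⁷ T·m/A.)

Each long wire gives B = μ₀I/(2πd). Distances are d₁ = 0.273 m and d₂ = 0.167 m.
B₁ = 1.51×10⁻⁶ T, B₂ = 3.59×10⁻⁵ T.
Between parallel currents the two contributions point in opposite directions, so they subtract. B = |B₁ − B₂| = |1.51×10⁻⁶ − 3.59×10⁻⁵| = 3.44×10⁻⁵ T.

B ≈ 34.4 μT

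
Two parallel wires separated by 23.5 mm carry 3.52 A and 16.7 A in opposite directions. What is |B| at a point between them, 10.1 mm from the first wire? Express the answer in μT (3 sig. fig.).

B ≈ 319 μT

Each long wire gives B = μ₀I/(2πd). Distances are d₁ = 0.0101 m and d₂ = 0.0134 m.
B₁ = 6.97×10⁻⁵ T, B₂ = 2.49×10⁻⁴ T.
Between antiparallel currents both contributions point the same way, so they add. B = B₁ + B₂ = 6.97×10⁻⁵ + 2.49×10⁻⁴ = 3.19×10⁻⁴ T.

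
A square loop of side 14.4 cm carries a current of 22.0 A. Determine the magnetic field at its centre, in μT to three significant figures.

B ≈ 173 μT

Each side is a finite straight segment at perpendicular distance d = a/(2 tan(π/4)) = 0.072 m from the centre, with end-angles ±π/4.
One side contributes B₁ = (μ₀I/4πd)·2 sin(π/4) = 4.32×10⁻⁵ T.
All 4 sides add in the same direction: B = 4 × 4.32×10⁻⁵ = 1.73×10⁻⁴ T.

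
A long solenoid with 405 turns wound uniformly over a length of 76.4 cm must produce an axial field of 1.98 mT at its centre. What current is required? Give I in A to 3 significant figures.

I ≈ 2.97 A

Inside a long solenoid B = μ₀nI with n = 530.1 m⁻¹, so I = B/(μ₀n).
I = 1.98×10⁻³ / (4π×10⁻⁷ × 530.1) = 2.97 A.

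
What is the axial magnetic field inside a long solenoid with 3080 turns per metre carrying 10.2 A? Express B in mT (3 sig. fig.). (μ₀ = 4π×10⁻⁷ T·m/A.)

B ≈ 39.5 mT

Inside a long solenoid, B = μ₀nI with n = 3080 turns/m.
B = 4π×10⁻⁷ × 3080 × 10.2 = 3.95×10⁻² T.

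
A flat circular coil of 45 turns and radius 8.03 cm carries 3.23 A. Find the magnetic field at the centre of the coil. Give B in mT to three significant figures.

B ≈ 1.14 mT

For an N-turn flat coil, B = Nμ₀I/(2R) with R = 0.0803 m.
B = 45 × 2.53×10⁻⁵ T = 1.14×10⁻³ T.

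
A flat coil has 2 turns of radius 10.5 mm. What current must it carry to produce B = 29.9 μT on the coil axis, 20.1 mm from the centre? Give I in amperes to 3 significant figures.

I ≈ 2.52 A

For an N-turn coil, B = Nμ₀IR²/[2(R²+z²)^(3/2)] with R = 0.0105 m, z = 0.0201 m, so I = 2B(R²+z²)^(3/2)/(Nμ₀R²) = 2 × 2.99×10⁻⁵ × 1.17×10⁻⁵ / (2 × 4π×10⁻⁷ × 0.0001103) = 2.52 A.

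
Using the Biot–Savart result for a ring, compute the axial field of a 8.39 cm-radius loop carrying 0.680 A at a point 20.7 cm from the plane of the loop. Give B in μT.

On the axis of a circular loop, B = μ₀IR² / [2(R²+z²)^(3/2)].
R² + z² = (0.0839)² + (0.207)² = 0.04989 m², and (R²+z²)^(3/2) = 1.11×10⁻² m³.
B = (4π×10⁻⁷ × 0.680 × 0.007039) / (2 × 1.11×10⁻²) = 2.70×10⁻⁷ T.

B ≈ 0.270 μT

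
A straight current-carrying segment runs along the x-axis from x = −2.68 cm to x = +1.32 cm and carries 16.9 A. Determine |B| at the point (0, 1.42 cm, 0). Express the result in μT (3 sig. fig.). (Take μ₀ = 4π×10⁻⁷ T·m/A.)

B ≈ 186 μT

For a finite straight segment, B = (μ₀I/4πd)(sinθ₁ + sinθ₂), where θ₁, θ₂ are the angles from the perpendicular to each end.
The perpendicular distance is d = 0.0142 m; the end-offsets along the wire are a = 0.0268 m and b = 0.0132 m.
sinθ₁ = 0.0268/√(0.0268²+0.0142²) = 0.8836; sinθ₂ = 0.0132/√(0.0132²+0.0142²) = 0.6808.
B = (4π×10⁻⁷ × 16.9) / (4π × 0.0142) × (0.8836 + 0.6808) = 1.86×10⁻⁴ T.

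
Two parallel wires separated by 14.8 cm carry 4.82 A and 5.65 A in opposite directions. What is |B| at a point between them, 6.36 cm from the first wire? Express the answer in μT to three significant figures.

Each long wire gives B = μ₀I/(2πd). Distances are d₁ = 0.0636 m and d₂ = 0.0844 m.
B₁ = 1.52×10⁻⁵ T, B₂ = 1.34×10⁻⁵ T.
Between antiparallel currents both contributions point the same way, so they add. B = B₁ + B₂ = 1.52×10⁻⁵ + 1.34×10⁻⁵ = 2.85×10⁻⁵ T.

B ≈ 28.5 μT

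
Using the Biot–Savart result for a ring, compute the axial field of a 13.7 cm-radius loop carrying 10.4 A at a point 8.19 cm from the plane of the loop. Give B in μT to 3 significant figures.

B ≈ 30.2 μT

On the axis of a circular loop, B = μ₀IR² / [2(R²+z²)^(3/2)].
R² + z² = (0.137)² + (0.0819)² = 0.02548 m², and (R²+z²)^(3/2) = 4.07×10⁻³ m³.
B = (4π×10⁻⁷ × 10.4 × 0.01877) / (2 × 4.07×10⁻³) = 3.02×10⁻⁵ T.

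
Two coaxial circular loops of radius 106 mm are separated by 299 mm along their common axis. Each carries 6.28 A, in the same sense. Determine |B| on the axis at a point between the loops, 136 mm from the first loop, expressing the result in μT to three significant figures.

Each loop contributes B = μ₀IR²/[2(R²+z²)^(3/2)] on the axis, with z measured from that loop.
Loop 1 (z = 0.136 m): B₁ = 8.65×10⁻⁶ T. Loop 2 (z = 0.163 m): B₂ = 6.03×10⁻⁶ T.
The fields add: B = B₁ + B₂ = 1.47×10⁻⁵ T.

B ≈ 14.7 μT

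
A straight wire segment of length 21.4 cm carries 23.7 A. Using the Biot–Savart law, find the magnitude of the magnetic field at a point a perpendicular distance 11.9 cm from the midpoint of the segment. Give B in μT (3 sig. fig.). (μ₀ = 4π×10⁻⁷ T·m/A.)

For a finite straight segment, B = (μ₀I/4πd)(sinθ₁ + sinθ₂), where θ₁, θ₂ are the angles from the perpendicular to each end.
The perpendicular from the point meets the wire at its midpoint, so each end is L/2 = 0.107 m away along the wire.
sinθ₁ = 0.107/√(0.107²+0.119²) = 0.6686; sinθ₂ = 0.107/√(0.107²+0.119²) = 0.6686.
B = (4π×10⁻⁷ × 23.7) / (4π × 0.119) × (0.6686 + 0.6686) = 2.66×10⁻⁵ T.

B ≈ 26.6 μT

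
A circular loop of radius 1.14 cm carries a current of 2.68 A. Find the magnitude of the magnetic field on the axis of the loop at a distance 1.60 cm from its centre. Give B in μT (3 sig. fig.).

On the axis of a circular loop, B = μ₀IR² / [2(R²+z²)^(3/2)].
R² + z² = (0.0114)² + (0.016)² = 0.000386 m², and (R²+z²)^(3/2) = 7.58×10⁻⁶ m³.
B = (4π×10⁻⁷ × 2.68 × 0.00013) / (2 × 7.58×10⁻⁶) = 2.89×10⁻⁵ T.

B ≈ 28.9 μT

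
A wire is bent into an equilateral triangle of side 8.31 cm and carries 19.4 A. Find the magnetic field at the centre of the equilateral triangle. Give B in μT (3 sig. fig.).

Each side is a finite straight segment at perpendicular distance d = a/(2 tan(π/3)) = 0.02399 m from the centre, with end-angles ±π/3.
One side contributes B₁ = (μ₀I/4πd)·2 sin(π/3) = 1.40×10⁻⁴ T.
All 3 sides add in the same direction: B = 3 × 1.40×10⁻⁴ = 4.20×10⁻⁴ T.

B ≈ 420 μT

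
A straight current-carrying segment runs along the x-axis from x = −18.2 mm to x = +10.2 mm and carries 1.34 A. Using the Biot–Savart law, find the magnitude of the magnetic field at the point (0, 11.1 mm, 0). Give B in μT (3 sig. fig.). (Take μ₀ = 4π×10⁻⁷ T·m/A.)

For a finite straight segment, B = (μ₀I/4πd)(sinθ₁ + sinθ₂), where θ₁, θ₂ are the angles from the perpendicular to each end.
The perpendicular distance is d = 0.0111 m; the end-offsets along the wire are a = 0.0182 m and b = 0.0102 m.
sinθ₁ = 0.0182/√(0.0182²+0.0111²) = 0.8537; sinθ₂ = 0.0102/√(0.0102²+0.0111²) = 0.6766.
B = (4π×10⁻⁷ × 1.34) / (4π × 0.0111) × (0.8537 + 0.6766) = 1.85×10⁻⁵ T.

B ≈ 18.5 μT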